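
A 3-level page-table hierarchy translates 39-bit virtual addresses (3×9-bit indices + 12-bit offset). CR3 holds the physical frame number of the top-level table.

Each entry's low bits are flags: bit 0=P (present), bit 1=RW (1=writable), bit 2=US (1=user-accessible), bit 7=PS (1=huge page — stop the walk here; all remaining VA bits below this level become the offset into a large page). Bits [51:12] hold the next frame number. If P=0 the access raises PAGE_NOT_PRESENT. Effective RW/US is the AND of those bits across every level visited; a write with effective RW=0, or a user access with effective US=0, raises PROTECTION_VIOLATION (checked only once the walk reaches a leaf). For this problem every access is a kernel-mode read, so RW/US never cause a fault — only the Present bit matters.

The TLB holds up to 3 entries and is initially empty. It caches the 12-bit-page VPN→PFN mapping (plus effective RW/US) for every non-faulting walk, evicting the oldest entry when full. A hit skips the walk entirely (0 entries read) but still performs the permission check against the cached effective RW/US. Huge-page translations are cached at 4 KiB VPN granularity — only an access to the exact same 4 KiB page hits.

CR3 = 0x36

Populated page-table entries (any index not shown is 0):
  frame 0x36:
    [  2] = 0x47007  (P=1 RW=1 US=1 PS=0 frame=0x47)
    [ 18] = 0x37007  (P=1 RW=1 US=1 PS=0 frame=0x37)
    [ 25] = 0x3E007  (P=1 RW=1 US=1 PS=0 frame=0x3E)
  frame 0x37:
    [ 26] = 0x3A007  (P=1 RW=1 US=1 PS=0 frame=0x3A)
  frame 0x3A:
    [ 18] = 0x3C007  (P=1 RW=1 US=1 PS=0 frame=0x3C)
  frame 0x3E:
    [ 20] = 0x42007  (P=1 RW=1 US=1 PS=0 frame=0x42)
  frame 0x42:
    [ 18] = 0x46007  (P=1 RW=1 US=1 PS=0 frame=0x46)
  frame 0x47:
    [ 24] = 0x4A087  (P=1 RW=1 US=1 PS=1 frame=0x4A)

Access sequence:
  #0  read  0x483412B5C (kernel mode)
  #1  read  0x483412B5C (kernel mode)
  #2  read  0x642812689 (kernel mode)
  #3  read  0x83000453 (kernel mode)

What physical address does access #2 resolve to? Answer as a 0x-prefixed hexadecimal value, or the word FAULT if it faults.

Trace:
#0 VA=0x483412B5C (r,kernel):
  [0] read 0x36 idx=18: raw=0x37007 flags P=1 W=1 U=1 S=0
  [1] read 0x37 idx=26: raw=0x3A007 flags P=1 W=1 U=1 S=0
  [2] read 0x3A idx=18: raw=0x3C007 flags P=1 W=1 U=1 S=0
  → PA=0x3CB5C  (3 entries read)
#1 VA=0x483412B5C (r,kernel):
  TLB hit vpn=0x483412 → PA=0x3CB5C
#2 VA=0x642812689 (r,kernel):
  [0] read 0x36 idx=25: raw=0x3E007 flags P=1 W=1 U=1 S=0
  [1] read 0x3E idx=20: raw=0x42007 flags P=1 W=1 U=1 S=0
  [2] read 0x42 idx=18: raw=0x46007 flags P=1 W=1 U=1 S=0
  → PA=0x46689  (3 entries read)
#3 VA=0x83000453 (r,kernel):
  [0] read 0x36 idx=2: raw=0x47007 flags P=1 W=1 U=1 S=0
  [1] read 0x47 idx=24: raw=0x4A087 flags P=1 W=1 U=1 S=1
  → PA=0x4A453 (huge @L1)  (2 entries read)

Access #2 PA: 0x46689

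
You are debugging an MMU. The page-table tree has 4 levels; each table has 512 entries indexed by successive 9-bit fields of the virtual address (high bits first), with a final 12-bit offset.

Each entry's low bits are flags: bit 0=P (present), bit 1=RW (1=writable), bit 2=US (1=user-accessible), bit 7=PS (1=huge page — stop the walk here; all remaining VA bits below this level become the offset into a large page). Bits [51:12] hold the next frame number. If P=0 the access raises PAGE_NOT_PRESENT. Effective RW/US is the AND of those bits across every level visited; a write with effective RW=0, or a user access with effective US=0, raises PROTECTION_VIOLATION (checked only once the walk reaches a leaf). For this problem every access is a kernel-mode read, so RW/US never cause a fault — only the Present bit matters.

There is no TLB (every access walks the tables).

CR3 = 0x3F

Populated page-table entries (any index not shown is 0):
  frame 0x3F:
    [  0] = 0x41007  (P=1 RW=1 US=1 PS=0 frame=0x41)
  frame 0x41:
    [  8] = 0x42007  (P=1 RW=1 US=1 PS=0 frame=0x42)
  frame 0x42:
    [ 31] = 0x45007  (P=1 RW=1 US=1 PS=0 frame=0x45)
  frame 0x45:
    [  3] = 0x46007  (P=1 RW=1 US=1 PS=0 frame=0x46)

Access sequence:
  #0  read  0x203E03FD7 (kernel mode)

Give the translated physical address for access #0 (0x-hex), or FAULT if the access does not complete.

Trace:
#0 VA=0x203E03FD7 (r,kernel):
  lvl0: tbl 0x3F, slot 0 ⇒ 0x41007 (P1/RW1/US1/PS0)
  lvl1: tbl 0x41, slot 8 ⇒ 0x42007 (P1/RW1/US1/PS0)
  lvl2: tbl 0x42, slot 31 ⇒ 0x45007 (P1/RW1/US1/PS0)
  lvl3: tbl 0x45, slot 3 ⇒ 0x46007 (P1/RW1/US1/PS0)
  ✓ 0x46FD7  — 4 lookups

Access #0 PA: 0x46FD7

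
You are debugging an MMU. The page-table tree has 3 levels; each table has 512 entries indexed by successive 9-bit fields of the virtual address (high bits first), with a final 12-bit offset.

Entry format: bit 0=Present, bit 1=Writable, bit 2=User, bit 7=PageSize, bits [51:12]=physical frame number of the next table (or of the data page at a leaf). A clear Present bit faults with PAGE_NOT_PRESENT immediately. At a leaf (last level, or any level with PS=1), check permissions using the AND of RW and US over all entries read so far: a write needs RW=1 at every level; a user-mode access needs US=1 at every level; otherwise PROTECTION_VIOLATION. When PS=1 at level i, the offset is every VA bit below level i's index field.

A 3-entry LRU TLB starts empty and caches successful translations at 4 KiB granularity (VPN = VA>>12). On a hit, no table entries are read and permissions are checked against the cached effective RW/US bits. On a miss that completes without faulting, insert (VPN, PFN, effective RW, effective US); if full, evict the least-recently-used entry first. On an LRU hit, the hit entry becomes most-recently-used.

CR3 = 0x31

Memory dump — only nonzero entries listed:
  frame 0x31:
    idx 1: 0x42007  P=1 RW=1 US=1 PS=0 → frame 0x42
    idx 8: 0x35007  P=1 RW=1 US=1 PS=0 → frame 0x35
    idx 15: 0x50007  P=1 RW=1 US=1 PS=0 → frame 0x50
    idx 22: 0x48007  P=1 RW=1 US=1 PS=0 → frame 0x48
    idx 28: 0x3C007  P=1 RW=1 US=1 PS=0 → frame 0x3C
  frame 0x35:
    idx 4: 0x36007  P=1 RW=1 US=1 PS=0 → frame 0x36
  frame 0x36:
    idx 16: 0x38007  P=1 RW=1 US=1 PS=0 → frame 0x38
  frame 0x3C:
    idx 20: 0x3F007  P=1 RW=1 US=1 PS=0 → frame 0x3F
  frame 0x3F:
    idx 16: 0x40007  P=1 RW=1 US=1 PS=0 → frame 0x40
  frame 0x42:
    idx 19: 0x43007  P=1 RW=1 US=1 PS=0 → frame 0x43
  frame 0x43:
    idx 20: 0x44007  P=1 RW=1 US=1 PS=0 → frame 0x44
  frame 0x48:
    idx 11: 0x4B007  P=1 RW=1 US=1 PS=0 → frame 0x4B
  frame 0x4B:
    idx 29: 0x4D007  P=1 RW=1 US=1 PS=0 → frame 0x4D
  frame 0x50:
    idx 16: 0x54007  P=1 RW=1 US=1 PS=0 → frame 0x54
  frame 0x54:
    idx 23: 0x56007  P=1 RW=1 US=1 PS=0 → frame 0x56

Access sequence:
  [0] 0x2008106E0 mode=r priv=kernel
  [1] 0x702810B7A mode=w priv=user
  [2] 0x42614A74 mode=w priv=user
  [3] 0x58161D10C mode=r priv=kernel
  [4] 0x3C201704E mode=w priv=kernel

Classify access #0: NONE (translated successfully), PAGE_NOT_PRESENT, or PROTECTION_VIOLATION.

Per-access translation:
#0 VA=0x2008106E0 (r,kernel):
  [0] read 0x31 idx=8: raw=0x35007 flags P=1 W=1 U=1 S=0
  [1] read 0x35 idx=4: raw=0x36007 flags P=1 W=1 U=1 S=0
  [2] read 0x36 idx=16: raw=0x38007 flags P=1 W=1 U=1 S=0
  ⇒ phys 0x386E0  [3 reads]
#1 VA=0x702810B7A (w,user):
  [0] read 0x31 idx=28: raw=0x3C007 flags P=1 W=1 U=1 S=0
  [1] read 0x3C idx=20: raw=0x3F007 flags P=1 W=1 U=1 S=0
  [2] read 0x3F idx=16: raw=0x40007 flags P=1 W=1 U=1 S=0
  ⇒ phys 0x40B7A  [3 reads]
#2 VA=0x42614A74 (w,user):
  [0] read 0x31 idx=1: raw=0x42007 flags P=1 W=1 U=1 S=0
  [1] read 0x42 idx=19: raw=0x43007 flags P=1 W=1 U=1 S=0
  [2] read 0x43 idx=20: raw=0x44007 flags P=1 W=1 U=1 S=0
  ⇒ phys 0x44A74  [3 reads]
#3 VA=0x58161D10C (r,kernel):
  [0] read 0x31 idx=22: raw=0x48007 flags P=1 W=1 U=1 S=0
  [1] read 0x48 idx=11: raw=0x4B007 flags P=1 W=1 U=1 S=0
  [2] read 0x4B idx=29: raw=0x4D007 flags P=1 W=1 U=1 S=0
  ⇒ phys 0x4D10C  [3 reads]
#4 VA=0x3C201704E (w,kernel):
  [0] read 0x31 idx=15: raw=0x50007 flags P=1 W=1 U=1 S=0
  [1] read 0x50 idx=16: raw=0x54007 flags P=1 W=1 U=1 S=0
  [2] read 0x54 idx=23: raw=0x56007 flags P=1 W=1 U=1 S=0
  ⇒ phys 0x5604E  [3 reads]

Access #0 fault: NONE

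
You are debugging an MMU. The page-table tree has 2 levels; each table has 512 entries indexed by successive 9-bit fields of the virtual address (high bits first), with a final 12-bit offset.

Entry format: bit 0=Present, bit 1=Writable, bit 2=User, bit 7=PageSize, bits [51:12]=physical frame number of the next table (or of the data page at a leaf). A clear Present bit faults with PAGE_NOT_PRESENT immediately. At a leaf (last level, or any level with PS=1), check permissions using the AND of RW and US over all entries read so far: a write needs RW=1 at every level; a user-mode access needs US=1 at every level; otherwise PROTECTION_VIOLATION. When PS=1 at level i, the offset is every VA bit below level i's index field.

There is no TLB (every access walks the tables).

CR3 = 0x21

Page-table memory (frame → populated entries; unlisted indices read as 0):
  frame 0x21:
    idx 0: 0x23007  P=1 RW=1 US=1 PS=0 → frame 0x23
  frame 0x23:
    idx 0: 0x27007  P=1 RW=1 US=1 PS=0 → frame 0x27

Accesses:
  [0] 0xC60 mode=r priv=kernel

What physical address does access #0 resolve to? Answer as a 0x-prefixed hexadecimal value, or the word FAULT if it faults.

Walk each access:
#0 VA=0xC60 (r,kernel):
  L0 @0x21[0] → 0x23007  P=1,RW=1,US=1,PS=0
  L1 @0x23[0] → 0x27007  P=1,RW=1,US=1,PS=0
  → PA=0x27C60  (2 entries read)

Access #0 PA: 0x27C60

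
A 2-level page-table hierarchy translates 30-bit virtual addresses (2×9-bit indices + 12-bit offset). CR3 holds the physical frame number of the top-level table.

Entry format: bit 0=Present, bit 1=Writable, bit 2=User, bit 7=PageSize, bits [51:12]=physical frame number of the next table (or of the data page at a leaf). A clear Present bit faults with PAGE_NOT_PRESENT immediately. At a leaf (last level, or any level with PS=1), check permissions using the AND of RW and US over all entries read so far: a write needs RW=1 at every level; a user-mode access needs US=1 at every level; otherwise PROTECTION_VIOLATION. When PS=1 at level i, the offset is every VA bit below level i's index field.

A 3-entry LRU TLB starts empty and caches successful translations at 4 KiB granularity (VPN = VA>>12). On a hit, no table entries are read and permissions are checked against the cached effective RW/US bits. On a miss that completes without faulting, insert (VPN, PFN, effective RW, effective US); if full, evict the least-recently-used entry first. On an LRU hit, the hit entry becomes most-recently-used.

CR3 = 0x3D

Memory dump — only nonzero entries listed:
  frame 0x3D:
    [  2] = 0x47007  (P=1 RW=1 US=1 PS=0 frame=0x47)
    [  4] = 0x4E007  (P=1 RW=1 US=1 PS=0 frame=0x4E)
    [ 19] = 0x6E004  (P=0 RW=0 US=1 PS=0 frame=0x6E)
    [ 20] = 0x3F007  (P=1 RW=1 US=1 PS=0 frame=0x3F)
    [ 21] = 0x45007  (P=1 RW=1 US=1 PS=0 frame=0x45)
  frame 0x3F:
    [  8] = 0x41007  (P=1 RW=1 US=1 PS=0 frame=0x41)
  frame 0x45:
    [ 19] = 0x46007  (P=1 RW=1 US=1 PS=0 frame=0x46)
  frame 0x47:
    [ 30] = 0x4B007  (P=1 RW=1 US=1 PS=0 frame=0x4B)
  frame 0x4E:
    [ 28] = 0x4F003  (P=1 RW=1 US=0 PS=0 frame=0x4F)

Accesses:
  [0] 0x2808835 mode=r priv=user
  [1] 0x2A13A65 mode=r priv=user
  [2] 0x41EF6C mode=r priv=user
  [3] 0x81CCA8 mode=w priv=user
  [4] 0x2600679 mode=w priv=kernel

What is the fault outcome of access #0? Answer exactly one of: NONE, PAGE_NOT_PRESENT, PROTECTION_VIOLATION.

Walk each access:
#0 VA=0x2808835 (r,user):
  [0] read 0x3D idx=20: raw=0x3F007 flags P=1 W=1 U=1 S=0
  [1] read 0x3F idx=8: raw=0x41007 flags P=1 W=1 U=1 S=0
  → PA=0x41835  (2 entries read)
#1 VA=0x2A13A65 (r,user):
  [0] read 0x3D idx=21: raw=0x45007 flags P=1 W=1 U=1 S=0
  [1] read 0x45 idx=19: raw=0x46007 flags P=1 W=1 U=1 S=0
  → PA=0x46A65  (2 entries read)
#2 VA=0x41EF6C (r,user):
  [0] read 0x3D idx=2: raw=0x47007 flags P=1 W=1 U=1 S=0
  [1] read 0x47 idx=30: raw=0x4B007 flags P=1 W=1 U=1 S=0
  → PA=0x4BF6C  (2 entries read)
#3 VA=0x81CCA8 (w,user):
  [0] read 0x3D idx=4: raw=0x4E007 flags P=1 W=1 U=1 S=0
  [1] read 0x4E idx=28: raw=0x4F003 flags P=1 W=1 U=0 S=0
  ✗ PROTECTION_VIOLATION  [2 reads]
#4 VA=0x2600679 (w,kernel):
  [0] read 0x3D idx=19: raw=0x6E004 flags P=0 W=0 U=1 S=0
  ✗ PAGE_NOT_PRESENT  [1 reads]

Access #0 fault: NONE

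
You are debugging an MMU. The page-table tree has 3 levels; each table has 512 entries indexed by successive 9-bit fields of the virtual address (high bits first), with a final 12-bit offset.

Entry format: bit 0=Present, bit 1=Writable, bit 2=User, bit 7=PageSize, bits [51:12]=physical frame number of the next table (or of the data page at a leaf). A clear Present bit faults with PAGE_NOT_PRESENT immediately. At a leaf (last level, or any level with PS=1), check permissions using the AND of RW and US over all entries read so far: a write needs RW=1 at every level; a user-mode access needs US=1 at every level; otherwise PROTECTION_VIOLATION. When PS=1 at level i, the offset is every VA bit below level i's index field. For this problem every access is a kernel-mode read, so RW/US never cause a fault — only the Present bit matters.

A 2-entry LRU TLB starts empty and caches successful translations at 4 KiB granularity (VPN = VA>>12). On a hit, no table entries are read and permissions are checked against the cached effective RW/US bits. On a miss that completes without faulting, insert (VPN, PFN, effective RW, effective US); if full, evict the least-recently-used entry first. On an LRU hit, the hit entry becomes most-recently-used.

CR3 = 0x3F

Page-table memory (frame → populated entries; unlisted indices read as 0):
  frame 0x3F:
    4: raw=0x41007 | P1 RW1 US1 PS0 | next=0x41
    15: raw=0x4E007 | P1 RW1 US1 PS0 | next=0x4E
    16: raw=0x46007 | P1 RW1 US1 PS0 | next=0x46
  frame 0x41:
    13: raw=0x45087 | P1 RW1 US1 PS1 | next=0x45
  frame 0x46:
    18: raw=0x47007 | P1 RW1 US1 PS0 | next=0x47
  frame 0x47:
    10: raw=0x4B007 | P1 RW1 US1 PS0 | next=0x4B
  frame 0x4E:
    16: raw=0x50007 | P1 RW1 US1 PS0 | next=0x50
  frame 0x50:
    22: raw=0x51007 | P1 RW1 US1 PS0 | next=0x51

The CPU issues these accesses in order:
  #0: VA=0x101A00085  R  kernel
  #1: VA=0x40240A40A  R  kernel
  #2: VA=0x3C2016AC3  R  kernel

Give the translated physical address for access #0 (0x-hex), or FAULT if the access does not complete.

Trace:
#0 VA=0x101A00085 (r,kernel):
  lvl0: tbl 0x3F, slot 4 ⇒ 0x41007 (P1/RW1/US1/PS0)
  lvl1: tbl 0x41, slot 13 ⇒ 0x45087 (P1/RW1/US1/PS1)
  → PA=0x45085 (huge @L1)  (2 entries read)
#1 VA=0x40240A40A (r,kernel):
  lvl0: tbl 0x3F, slot 16 ⇒ 0x46007 (P1/RW1/US1/PS0)
  lvl1: tbl 0x46, slot 18 ⇒ 0x47007 (P1/RW1/US1/PS0)
  lvl2: tbl 0x47, slot 10 ⇒ 0x4B007 (P1/RW1/US1/PS0)
  → PA=0x4B40A  (3 entries read)
#2 VA=0x3C2016AC3 (r,kernel):
  lvl0: tbl 0x3F, slot 15 ⇒ 0x4E007 (P1/RW1/US1/PS0)
  lvl1: tbl 0x4E, slot 16 ⇒ 0x50007 (P1/RW1/US1/PS0)
  lvl2: tbl 0x50, slot 22 ⇒ 0x51007 (P1/RW1/US1/PS0)
  → PA=0x51AC3  (3 entries read)

Access #0 PA: 0x45085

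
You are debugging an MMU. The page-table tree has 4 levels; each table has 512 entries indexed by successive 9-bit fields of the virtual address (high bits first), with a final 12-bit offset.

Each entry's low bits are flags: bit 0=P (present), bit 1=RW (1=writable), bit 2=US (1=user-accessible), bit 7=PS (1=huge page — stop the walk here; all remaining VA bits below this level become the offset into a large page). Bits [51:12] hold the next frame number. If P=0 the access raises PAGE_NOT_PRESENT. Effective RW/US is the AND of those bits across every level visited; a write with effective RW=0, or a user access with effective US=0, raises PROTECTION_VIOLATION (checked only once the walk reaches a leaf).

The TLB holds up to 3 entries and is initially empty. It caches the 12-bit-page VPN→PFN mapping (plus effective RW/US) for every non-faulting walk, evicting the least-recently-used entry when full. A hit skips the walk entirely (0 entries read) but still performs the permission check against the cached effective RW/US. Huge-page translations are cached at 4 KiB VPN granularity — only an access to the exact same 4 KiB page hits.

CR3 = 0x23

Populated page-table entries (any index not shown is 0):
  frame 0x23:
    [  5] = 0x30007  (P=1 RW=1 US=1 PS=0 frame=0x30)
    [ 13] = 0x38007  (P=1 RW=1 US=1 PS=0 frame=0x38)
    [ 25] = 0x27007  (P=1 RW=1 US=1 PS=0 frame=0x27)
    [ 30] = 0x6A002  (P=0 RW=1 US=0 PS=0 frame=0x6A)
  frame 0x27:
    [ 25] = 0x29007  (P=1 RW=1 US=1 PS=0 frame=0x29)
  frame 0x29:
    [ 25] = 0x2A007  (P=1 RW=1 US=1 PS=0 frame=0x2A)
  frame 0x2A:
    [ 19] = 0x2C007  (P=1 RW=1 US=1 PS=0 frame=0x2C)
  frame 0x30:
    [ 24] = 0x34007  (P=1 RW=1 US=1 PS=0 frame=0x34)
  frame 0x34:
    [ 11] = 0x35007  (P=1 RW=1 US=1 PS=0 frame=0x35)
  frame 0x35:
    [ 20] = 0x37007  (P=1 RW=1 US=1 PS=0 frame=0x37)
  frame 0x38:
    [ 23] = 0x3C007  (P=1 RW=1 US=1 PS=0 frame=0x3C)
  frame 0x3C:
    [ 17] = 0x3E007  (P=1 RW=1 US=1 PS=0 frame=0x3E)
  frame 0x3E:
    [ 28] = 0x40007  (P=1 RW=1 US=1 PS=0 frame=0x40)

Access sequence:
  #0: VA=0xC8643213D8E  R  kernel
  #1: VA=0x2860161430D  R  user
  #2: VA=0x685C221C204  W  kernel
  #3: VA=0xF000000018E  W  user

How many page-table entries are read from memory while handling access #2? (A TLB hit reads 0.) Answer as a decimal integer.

Walk each access:
#0 VA=0xC8643213D8E (r,kernel):
  L0 @0x23[25] → 0x27007  P=1,RW=1,US=1,PS=0
  L1 @0x27[25] → 0x29007  P=1,RW=1,US=1,PS=0
  L2 @0x29[25] → 0x2A007  P=1,RW=1,US=1,PS=0
  L3 @0x2A[19] → 0x2C007  P=1,RW=1,US=1,PS=0
  → PA=0x2CD8E  (4 entries read)
#1 VA=0x2860161430D (r,user):
  L0 @0x23[5] → 0x30007  P=1,RW=1,US=1,PS=0
  L1 @0x30[24] → 0x34007  P=1,RW=1,US=1,PS=0
  L2 @0x34[11] → 0x35007  P=1,RW=1,US=1,PS=0
  L3 @0x35[20] → 0x37007  P=1,RW=1,US=1,PS=0
  → PA=0x3730D  (4 entries read)
#2 VA=0x685C221C204 (w,kernel):
  L0 @0x23[13] → 0x38007  P=1,RW=1,US=1,PS=0
  L1 @0x38[23] → 0x3C007  P=1,RW=1,US=1,PS=0
  L2 @0x3C[17] → 0x3E007  P=1,RW=1,US=1,PS=0
  L3 @0x3E[28] → 0x40007  P=1,RW=1,US=1,PS=0
  → PA=0x40204  (4 entries read)
#3 VA=0xF000000018E (w,user):
  L0 @0x23[30] → 0x6A002  P=0,RW=1,US=0,PS=0
  ⇒ fault: PAGE_NOT_PRESENT  — 1 lookups

Entries read for #2: 4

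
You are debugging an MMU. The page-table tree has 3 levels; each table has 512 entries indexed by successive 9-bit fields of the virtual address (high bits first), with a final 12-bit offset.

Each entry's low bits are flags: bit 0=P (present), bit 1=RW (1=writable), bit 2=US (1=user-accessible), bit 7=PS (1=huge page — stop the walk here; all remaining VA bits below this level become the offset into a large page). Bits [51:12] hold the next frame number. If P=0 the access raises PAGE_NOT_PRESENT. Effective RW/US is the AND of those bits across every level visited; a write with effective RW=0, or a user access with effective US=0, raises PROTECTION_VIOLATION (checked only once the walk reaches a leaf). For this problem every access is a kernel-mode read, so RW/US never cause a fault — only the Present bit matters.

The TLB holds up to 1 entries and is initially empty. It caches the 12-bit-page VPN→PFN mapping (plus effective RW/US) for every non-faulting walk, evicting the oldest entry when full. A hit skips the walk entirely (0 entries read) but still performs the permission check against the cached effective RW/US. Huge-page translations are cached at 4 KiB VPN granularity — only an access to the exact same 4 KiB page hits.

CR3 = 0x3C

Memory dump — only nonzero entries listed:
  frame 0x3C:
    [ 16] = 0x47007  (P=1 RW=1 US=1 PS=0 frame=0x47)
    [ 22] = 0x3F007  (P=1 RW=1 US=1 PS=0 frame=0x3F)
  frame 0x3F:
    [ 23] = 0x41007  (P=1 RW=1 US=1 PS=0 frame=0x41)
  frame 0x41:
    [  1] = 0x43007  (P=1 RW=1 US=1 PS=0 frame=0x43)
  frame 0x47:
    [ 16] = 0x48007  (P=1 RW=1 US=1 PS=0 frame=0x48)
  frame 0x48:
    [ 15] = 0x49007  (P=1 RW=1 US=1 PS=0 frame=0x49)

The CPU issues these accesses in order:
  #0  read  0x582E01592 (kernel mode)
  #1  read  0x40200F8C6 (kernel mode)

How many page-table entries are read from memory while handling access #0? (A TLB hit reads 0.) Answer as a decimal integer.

Per-access translation:
#0 VA=0x582E01592 (r,kernel):
  lvl0: tbl 0x3C, slot 22 ⇒ 0x3F007 (P1/RW1/US1/PS0)
  lvl1: tbl 0x3F, slot 23 ⇒ 0x41007 (P1/RW1/US1/PS0)
  lvl2: tbl 0x41, slot 1 ⇒ 0x43007 (P1/RW1/US1/PS0)
  ⇒ phys 0x43592  [3 reads]
#1 VA=0x40200F8C6 (r,kernel):
  lvl0: tbl 0x3C, slot 16 ⇒ 0x47007 (P1/RW1/US1/PS0)
  lvl1: tbl 0x47, slot 16 ⇒ 0x48007 (P1/RW1/US1/PS0)
  lvl2: tbl 0x48, slot 15 ⇒ 0x49007 (P1/RW1/US1/PS0)
  ⇒ phys 0x498C6  [3 reads]

Entries read for #0: 3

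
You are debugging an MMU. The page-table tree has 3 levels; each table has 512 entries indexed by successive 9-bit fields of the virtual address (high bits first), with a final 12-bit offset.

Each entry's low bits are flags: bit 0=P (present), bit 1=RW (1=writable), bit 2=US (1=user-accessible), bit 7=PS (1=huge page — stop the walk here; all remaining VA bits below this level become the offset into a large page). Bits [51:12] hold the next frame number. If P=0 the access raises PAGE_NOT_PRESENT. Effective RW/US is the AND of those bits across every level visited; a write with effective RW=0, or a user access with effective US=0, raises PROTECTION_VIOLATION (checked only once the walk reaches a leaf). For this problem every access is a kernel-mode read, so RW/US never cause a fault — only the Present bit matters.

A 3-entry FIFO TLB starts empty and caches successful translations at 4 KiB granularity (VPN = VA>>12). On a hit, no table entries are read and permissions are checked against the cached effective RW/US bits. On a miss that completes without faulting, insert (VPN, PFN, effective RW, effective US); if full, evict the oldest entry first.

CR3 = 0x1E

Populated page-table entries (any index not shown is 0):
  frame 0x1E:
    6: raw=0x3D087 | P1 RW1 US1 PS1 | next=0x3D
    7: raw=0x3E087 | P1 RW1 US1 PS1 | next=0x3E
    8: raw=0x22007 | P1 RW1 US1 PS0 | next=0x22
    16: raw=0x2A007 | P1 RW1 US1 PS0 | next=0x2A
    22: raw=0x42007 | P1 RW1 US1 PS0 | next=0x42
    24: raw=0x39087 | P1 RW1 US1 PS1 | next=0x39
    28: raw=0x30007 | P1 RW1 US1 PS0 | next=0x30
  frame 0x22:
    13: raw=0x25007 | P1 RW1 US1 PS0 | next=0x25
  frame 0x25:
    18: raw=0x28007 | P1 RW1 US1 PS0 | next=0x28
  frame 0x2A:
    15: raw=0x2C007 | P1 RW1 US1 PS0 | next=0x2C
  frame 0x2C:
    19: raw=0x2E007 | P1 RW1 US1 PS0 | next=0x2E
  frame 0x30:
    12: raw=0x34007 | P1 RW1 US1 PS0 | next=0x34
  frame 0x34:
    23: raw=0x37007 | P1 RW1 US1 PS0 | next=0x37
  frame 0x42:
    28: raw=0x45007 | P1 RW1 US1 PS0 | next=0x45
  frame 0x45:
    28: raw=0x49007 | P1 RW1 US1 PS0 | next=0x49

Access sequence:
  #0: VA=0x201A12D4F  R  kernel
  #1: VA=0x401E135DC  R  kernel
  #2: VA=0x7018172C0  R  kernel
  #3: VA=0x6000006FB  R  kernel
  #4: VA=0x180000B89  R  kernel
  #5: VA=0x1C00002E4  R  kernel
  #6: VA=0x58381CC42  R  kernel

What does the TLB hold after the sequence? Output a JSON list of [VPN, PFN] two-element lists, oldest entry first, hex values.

Walk each access:
#0 VA=0x201A12D4F (r,kernel):
  L0: frame=0x1E idx=8 entry=0x22007 [P=1 RW=1 US=1 PS=0]
  L1: frame=0x22 idx=13 entry=0x25007 [P=1 RW=1 US=1 PS=0]
  L2: frame=0x25 idx=18 entry=0x28007 [P=1 RW=1 US=1 PS=0]
  → PA=0x28D4F  (3 entries read)
#1 VA=0x401E135DC (r,kernel):
  L0: frame=0x1E idx=16 entry=0x2A007 [P=1 RW=1 US=1 PS=0]
  L1: frame=0x2A idx=15 entry=0x2C007 [P=1 RW=1 US=1 PS=0]
  L2: frame=0x2C idx=19 entry=0x2E007 [P=1 RW=1 US=1 PS=0]
  → PA=0x2E5DC  (3 entries read)
#2 VA=0x7018172C0 (r,kernel):
  L0: frame=0x1E idx=28 entry=0x30007 [P=1 RW=1 US=1 PS=0]
  L1: frame=0x30 idx=12 entry=0x34007 [P=1 RW=1 US=1 PS=0]
  L2: frame=0x34 idx=23 entry=0x37007 [P=1 RW=1 US=1 PS=0]
  → PA=0x372C0  (3 entries read)
#3 VA=0x6000006FB (r,kernel):
  L0: frame=0x1E idx=24 entry=0x39087 [P=1 RW=1 US=1 PS=1]
  → PA=0x396FB (huge @L0)  (1 entries read)
#4 VA=0x180000B89 (r,kernel):
  L0: frame=0x1E idx=6 entry=0x3D087 [P=1 RW=1 US=1 PS=1]
  → PA=0x3DB89 (huge @L0)  (1 entries read)
#5 VA=0x1C00002E4 (r,kernel):
  L0: frame=0x1E idx=7 entry=0x3E087 [P=1 RW=1 US=1 PS=1]
  → PA=0x3E2E4 (huge @L0)  (1 entries read)
#6 VA=0x58381CC42 (r,kernel):
  L0: frame=0x1E idx=22 entry=0x42007 [P=1 RW=1 US=1 PS=0]
  L1: frame=0x42 idx=28 entry=0x45007 [P=1 RW=1 US=1 PS=0]
  L2: frame=0x45 idx=28 entry=0x49007 [P=1 RW=1 US=1 PS=0]
  → PA=0x49C42  (3 entries read)

TLB: [["0x180000", "0x3D"], ["0x1C0000", "0x3E"], ["0x58381C", "0x49"]]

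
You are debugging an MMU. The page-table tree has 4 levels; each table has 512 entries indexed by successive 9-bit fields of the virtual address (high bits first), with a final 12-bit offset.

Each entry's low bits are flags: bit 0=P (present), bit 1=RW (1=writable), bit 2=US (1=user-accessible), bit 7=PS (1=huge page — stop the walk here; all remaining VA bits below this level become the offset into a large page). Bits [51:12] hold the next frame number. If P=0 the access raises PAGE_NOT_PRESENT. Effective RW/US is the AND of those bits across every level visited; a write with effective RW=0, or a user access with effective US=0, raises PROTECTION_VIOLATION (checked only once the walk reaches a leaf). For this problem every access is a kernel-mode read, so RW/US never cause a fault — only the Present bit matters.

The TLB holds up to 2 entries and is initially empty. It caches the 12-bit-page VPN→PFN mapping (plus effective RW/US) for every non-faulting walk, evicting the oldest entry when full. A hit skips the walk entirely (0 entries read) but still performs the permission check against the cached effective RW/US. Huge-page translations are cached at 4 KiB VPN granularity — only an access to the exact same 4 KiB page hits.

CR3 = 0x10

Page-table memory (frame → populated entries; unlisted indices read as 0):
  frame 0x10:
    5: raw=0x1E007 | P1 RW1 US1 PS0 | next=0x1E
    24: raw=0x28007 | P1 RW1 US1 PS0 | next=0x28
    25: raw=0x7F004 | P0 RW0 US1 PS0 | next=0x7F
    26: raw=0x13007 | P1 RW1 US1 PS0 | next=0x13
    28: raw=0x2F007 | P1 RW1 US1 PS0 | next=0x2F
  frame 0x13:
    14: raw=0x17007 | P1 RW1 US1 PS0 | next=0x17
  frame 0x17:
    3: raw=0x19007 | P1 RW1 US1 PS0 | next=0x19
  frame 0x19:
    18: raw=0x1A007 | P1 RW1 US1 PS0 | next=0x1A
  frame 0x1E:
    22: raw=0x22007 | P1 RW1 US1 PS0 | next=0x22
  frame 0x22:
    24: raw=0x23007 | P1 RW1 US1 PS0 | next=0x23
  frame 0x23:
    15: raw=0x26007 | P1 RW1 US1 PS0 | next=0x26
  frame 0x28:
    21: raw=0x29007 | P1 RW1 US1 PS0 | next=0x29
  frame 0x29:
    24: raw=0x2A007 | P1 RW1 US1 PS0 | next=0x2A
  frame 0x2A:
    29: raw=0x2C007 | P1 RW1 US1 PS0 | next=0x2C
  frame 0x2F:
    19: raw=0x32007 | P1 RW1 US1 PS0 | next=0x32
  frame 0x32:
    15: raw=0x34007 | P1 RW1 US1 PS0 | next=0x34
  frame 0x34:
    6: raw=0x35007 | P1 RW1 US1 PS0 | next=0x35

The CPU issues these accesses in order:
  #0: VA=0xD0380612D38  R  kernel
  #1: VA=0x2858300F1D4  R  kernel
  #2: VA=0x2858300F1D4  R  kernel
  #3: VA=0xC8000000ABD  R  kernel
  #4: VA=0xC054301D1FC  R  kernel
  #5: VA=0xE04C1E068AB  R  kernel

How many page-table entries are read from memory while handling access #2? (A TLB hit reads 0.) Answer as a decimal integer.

Walk each access:
#0 VA=0xD0380612D38 (r,kernel):
  L0: frame=0x10 idx=26 entry=0x13007 [P=1 RW=1 US=1 PS=0]
  L1: frame=0x13 idx=14 entry=0x17007 [P=1 RW=1 US=1 PS=0]
  L2: frame=0x17 idx=3 entry=0x19007 [P=1 RW=1 US=1 PS=0]
  L3: frame=0x19 idx=18 entry=0x1A007 [P=1 RW=1 US=1 PS=0]
  ⇒ phys 0x1AD38  [4 reads]
#1 VA=0x2858300F1D4 (r,kernel):
  L0: frame=0x10 idx=5 entry=0x1E007 [P=1 RW=1 US=1 PS=0]
  L1: frame=0x1E idx=22 entry=0x22007 [P=1 RW=1 US=1 PS=0]
  L2: frame=0x22 idx=24 entry=0x23007 [P=1 RW=1 US=1 PS=0]
  L3: frame=0x23 idx=15 entry=0x26007 [P=1 RW=1 US=1 PS=0]
  ⇒ phys 0x261D4  [4 reads]
#2 VA=0x2858300F1D4 (r,kernel):
  TLB hit vpn=0x2858300F → PA=0x261D4
#3 VA=0xC8000000ABD (r,kernel):
  L0: frame=0x10 idx=25 entry=0x7F004 [P=0 RW=0 US=1 PS=0]
  ✗ PAGE_NOT_PRESENT  [1 reads]
#4 VA=0xC054301D1FC (r,kernel):
  L0: frame=0x10 idx=24 entry=0x28007 [P=1 RW=1 US=1 PS=0]
  L1: frame=0x28 idx=21 entry=0x29007 [P=1 RW=1 US=1 PS=0]
  L2: frame=0x29 idx=24 entry=0x2A007 [P=1 RW=1 US=1 PS=0]
  L3: frame=0x2A idx=29 entry=0x2C007 [P=1 RW=1 US=1 PS=0]
  ⇒ phys 0x2C1FC  [4 reads]
#5 VA=0xE04C1E068AB (r,kernel):
  L0: frame=0x10 idx=28 entry=0x2F007 [P=1 RW=1 US=1 PS=0]
  L1: frame=0x2F idx=19 entry=0x32007 [P=1 RW=1 US=1 PS=0]
  L2: frame=0x32 idx=15 entry=0x34007 [P=1 RW=1 US=1 PS=0]
  L3: frame=0x34 idx=6 entry=0x35007 [P=1 RW=1 US=1 PS=0]
  ⇒ phys 0x358AB  [4 reads]

Entries read for #2: 0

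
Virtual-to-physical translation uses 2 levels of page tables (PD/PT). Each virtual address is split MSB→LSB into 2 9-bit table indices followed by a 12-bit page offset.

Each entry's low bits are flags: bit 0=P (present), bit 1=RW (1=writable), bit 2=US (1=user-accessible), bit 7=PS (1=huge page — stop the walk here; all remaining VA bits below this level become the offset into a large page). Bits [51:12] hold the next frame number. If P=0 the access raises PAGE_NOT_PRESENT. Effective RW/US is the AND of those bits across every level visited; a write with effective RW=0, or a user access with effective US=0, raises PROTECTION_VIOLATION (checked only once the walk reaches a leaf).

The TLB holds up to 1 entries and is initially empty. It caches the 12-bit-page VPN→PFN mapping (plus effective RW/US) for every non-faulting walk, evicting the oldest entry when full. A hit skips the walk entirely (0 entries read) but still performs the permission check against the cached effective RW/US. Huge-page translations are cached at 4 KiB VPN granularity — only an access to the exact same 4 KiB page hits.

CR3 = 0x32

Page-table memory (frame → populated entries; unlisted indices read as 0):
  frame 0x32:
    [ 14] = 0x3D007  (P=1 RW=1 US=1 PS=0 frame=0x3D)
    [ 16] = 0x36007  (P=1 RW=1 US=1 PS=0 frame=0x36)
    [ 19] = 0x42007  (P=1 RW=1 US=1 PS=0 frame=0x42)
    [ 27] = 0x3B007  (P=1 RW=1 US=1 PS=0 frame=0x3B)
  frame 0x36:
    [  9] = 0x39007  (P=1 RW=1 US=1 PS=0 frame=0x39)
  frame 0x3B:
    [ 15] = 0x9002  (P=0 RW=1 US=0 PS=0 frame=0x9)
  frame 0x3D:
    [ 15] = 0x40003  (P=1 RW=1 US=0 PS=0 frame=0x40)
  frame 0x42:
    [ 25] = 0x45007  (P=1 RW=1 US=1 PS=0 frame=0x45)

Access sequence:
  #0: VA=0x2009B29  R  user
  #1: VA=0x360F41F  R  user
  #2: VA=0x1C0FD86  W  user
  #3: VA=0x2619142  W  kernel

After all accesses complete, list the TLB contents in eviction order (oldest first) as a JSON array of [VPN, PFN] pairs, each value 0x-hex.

Trace:
#0 VA=0x2009B29 (r,user):
  L0: frame=0x32 idx=16 entry=0x36007 [P=1 RW=1 US=1 PS=0]
  L1: frame=0x36 idx=9 entry=0x39007 [P=1 RW=1 US=1 PS=0]
  ⇒ phys 0x39B29  [2 reads]
#1 VA=0x360F41F (r,user):
  L0: frame=0x32 idx=27 entry=0x3B007 [P=1 RW=1 US=1 PS=0]
  L1: frame=0x3B idx=15 entry=0x9002 [P=0 RW=1 US=0 PS=0]
  → PAGE_NOT_PRESENT  (2 entries read)
#2 VA=0x1C0FD86 (w,user):
  L0: frame=0x32 idx=14 entry=0x3D007 [P=1 RW=1 US=1 PS=0]
  L1: frame=0x3D idx=15 entry=0x40003 [P=1 RW=1 US=0 PS=0]
  → PROTECTION_VIOLATION  (2 entries read)
#3 VA=0x2619142 (w,kernel):
  L0: frame=0x32 idx=19 entry=0x42007 [P=1 RW=1 US=1 PS=0]
  L1: frame=0x42 idx=25 entry=0x45007 [P=1 RW=1 US=1 PS=0]
  ⇒ phys 0x45142  [2 reads]

TLB: [["0x2619", "0x45"]]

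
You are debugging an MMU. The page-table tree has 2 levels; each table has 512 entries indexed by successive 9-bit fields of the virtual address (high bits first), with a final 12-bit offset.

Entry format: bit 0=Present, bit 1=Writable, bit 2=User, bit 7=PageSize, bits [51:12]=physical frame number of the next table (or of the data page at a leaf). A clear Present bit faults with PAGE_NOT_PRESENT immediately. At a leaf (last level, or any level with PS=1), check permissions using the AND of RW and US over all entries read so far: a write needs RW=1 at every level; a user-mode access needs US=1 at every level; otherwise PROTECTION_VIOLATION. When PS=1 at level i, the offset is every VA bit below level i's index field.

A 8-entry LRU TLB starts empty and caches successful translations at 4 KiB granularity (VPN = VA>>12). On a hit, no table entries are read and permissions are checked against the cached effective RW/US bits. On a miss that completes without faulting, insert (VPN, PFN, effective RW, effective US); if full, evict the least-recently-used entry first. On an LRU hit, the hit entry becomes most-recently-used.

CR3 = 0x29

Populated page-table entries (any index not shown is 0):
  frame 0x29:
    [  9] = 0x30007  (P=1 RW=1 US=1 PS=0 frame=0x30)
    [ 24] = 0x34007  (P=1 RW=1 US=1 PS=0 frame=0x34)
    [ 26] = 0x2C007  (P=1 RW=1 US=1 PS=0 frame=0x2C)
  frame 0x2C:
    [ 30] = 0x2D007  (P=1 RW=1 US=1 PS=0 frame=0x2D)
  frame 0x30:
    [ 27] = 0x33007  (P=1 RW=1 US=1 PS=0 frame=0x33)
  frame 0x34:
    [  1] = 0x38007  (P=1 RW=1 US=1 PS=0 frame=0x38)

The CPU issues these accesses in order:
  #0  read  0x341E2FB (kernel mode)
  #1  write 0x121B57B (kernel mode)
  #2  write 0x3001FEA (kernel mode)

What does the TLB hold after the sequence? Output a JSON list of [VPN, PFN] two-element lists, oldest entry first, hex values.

Trace:
#0 VA=0x341E2FB (r,kernel):
  [0] read 0x29 idx=26: raw=0x2C007 flags P=1 W=1 U=1 S=0
  [1] read 0x2C idx=30: raw=0x2D007 flags P=1 W=1 U=1 S=0
  → PA=0x2D2FB  (2 entries read)
#1 VA=0x121B57B (w,kernel):
  [0] read 0x29 idx=9: raw=0x30007 flags P=1 W=1 U=1 S=0
  [1] read 0x30 idx=27: raw=0x33007 flags P=1 W=1 U=1 S=0
  → PA=0x3357B  (2 entries read)
#2 VA=0x3001FEA (w,kernel):
  [0] read 0x29 idx=24: raw=0x34007 flags P=1 W=1 U=1 S=0
  [1] read 0x34 idx=1: raw=0x38007 flags P=1 W=1 U=1 S=0
  → PA=0x38FEA  (2 entries read)

TLB: [["0x341E", "0x2D"], ["0x121B", "0x33"], ["0x3001", "0x38"]]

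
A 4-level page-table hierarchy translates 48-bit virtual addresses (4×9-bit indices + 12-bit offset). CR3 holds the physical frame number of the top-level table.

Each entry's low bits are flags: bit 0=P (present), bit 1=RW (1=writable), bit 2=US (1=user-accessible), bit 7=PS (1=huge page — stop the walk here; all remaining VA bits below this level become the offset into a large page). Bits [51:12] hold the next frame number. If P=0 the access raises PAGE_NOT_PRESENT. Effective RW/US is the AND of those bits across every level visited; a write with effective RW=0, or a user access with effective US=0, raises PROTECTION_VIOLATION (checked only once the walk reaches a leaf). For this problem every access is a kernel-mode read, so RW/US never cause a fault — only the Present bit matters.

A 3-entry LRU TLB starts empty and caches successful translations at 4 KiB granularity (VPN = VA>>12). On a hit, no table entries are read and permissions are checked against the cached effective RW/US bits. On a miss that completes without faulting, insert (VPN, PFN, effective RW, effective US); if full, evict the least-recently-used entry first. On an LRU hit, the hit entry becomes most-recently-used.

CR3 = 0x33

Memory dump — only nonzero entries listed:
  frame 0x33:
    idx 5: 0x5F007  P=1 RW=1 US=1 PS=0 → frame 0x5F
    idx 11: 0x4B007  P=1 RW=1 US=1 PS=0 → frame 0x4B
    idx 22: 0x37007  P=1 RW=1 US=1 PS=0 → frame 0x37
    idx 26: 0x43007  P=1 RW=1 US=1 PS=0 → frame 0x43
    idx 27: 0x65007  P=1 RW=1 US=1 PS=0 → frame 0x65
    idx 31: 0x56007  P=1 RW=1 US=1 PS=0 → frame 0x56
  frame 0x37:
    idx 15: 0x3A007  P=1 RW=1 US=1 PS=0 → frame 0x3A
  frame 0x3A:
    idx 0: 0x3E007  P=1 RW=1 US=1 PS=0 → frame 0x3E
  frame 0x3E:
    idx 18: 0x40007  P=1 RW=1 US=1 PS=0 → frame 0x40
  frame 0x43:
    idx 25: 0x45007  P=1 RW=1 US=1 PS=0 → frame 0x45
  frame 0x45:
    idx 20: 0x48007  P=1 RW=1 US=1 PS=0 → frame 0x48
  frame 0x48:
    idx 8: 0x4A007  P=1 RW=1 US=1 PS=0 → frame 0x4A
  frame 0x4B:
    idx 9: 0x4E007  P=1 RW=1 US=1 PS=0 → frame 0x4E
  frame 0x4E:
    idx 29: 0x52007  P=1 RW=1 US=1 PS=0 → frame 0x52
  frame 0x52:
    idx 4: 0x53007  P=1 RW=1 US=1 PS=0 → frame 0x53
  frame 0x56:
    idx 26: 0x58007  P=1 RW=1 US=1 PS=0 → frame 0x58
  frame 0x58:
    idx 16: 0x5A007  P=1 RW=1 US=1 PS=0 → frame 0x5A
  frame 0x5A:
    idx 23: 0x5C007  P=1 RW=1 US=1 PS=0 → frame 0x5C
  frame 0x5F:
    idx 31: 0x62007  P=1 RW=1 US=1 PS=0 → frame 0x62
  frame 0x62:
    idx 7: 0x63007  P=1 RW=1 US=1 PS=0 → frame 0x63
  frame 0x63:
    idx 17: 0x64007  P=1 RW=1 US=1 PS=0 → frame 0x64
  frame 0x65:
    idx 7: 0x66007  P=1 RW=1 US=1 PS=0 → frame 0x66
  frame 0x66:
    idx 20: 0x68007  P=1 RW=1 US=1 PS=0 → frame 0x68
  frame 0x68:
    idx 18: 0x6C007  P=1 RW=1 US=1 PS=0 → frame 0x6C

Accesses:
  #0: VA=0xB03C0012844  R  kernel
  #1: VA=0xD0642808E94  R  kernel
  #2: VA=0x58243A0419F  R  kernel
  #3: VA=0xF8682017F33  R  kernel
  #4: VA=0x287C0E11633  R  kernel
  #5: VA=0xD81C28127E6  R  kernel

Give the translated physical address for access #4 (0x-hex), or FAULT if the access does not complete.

Per-access translation:
#0 VA=0xB03C0012844 (r,kernel):
  L0 @0x33[22] → 0x37007  P=1,RW=1,US=1,PS=0
  L1 @0x37[15] → 0x3A007  P=1,RW=1,US=1,PS=0
  L2 @0x3A[0] → 0x3E007  P=1,RW=1,US=1,PS=0
  L3 @0x3E[18] → 0x40007  P=1,RW=1,US=1,PS=0
  → PA=0x40844  (4 entries read)
#1 VA=0xD0642808E94 (r,kernel):
  L0 @0x33[26] → 0x43007  P=1,RW=1,US=1,PS=0
  L1 @0x43[25] → 0x45007  P=1,RW=1,US=1,PS=0
  L2 @0x45[20] → 0x48007  P=1,RW=1,US=1,PS=0
  L3 @0x48[8] → 0x4A007  P=1,RW=1,US=1,PS=0
  → PA=0x4AE94  (4 entries read)
#2 VA=0x58243A0419F (r,kernel):
  L0 @0x33[11] → 0x4B007  P=1,RW=1,US=1,PS=0
  L1 @0x4B[9] → 0x4E007  P=1,RW=1,US=1,PS=0
  L2 @0x4E[29] → 0x52007  P=1,RW=1,US=1,PS=0
  L3 @0x52[4] → 0x53007  P=1,RW=1,US=1,PS=0
  → PA=0x5319F  (4 entries read)
#3 VA=0xF8682017F33 (r,kernel):
  L0 @0x33[31] → 0x56007  P=1,RW=1,US=1,PS=0
  L1 @0x56[26] → 0x58007  P=1,RW=1,US=1,PS=0
  L2 @0x58[16] → 0x5A007  P=1,RW=1,US=1,PS=0
  L3 @0x5A[23] → 0x5C007  P=1,RW=1,US=1,PS=0
  → PA=0x5CF33  (4 entries read)
#4 VA=0x287C0E11633 (r,kernel):
  L0 @0x33[5] → 0x5F007  P=1,RW=1,US=1,PS=0
  L1 @0x5F[31] → 0x62007  P=1,RW=1,US=1,PS=0
  L2 @0x62[7] → 0x63007  P=1,RW=1,US=1,PS=0
  L3 @0x63[17] → 0x64007  P=1,RW=1,US=1,PS=0
  → PA=0x64633  (4 entries read)
#5 VA=0xD81C28127E6 (r,kernel):
  L0 @0x33[27] → 0x65007  P=1,RW=1,US=1,PS=0
  L1 @0x65[7] → 0x66007  P=1,RW=1,US=1,PS=0
  L2 @0x66[20] → 0x68007  P=1,RW=1,US=1,PS=0
  L3 @0x68[18] → 0x6C007  P=1,RW=1,US=1,PS=0
  → PA=0x6C7E6  (4 entries read)

Access #4 PA: 0x64633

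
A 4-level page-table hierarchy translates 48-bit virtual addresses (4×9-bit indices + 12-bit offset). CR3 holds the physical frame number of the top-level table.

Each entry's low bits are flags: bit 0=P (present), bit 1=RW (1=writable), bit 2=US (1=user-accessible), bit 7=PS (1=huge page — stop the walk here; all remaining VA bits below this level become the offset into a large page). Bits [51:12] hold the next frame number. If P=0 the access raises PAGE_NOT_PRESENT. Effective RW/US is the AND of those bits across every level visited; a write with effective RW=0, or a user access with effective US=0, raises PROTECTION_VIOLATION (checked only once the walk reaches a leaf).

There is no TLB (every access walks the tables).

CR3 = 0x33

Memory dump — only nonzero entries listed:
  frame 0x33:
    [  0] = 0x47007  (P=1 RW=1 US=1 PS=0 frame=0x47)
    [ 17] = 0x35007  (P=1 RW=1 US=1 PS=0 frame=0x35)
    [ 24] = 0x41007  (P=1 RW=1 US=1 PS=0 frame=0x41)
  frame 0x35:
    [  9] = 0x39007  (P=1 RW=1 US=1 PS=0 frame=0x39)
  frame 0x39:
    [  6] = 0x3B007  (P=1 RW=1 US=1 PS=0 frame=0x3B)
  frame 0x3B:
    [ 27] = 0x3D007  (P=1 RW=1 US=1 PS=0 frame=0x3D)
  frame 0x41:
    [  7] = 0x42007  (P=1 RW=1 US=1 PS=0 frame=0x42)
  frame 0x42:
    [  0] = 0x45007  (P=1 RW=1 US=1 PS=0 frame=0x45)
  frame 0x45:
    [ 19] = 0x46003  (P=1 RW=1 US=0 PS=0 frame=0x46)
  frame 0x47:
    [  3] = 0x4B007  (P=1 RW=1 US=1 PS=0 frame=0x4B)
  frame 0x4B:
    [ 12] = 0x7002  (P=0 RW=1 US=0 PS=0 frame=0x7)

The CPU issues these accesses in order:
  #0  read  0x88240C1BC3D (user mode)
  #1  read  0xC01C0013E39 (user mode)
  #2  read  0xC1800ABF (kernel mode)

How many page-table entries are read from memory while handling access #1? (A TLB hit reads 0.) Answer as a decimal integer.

Trace:
#0 VA=0x88240C1BC3D (r,user):
  L0 @0x33[17] → 0x35007  P=1,RW=1,US=1,PS=0
  L1 @0x35[9] → 0x39007  P=1,RW=1,US=1,PS=0
  L2 @0x39[6] → 0x3B007  P=1,RW=1,US=1,PS=0
  L3 @0x3B[27] → 0x3D007  P=1,RW=1,US=1,PS=0
  ⇒ phys 0x3DC3D  [4 reads]
#1 VA=0xC01C0013E39 (r,user):
  L0 @0x33[24] → 0x41007  P=1,RW=1,US=1,PS=0
  L1 @0x41[7] → 0x42007  P=1,RW=1,US=1,PS=0
  L2 @0x42[0] → 0x45007  P=1,RW=1,US=1,PS=0
  L3 @0x45[19] → 0x46003  P=1,RW=1,US=0,PS=0
  ✗ PROTECTION_VIOLATION  [4 reads]
#2 VA=0xC1800ABF (r,kernel):
  L0 @0x33[0] → 0x47007  P=1,RW=1,US=1,PS=0
  L1 @0x47[3] → 0x4B007  P=1,RW=1,US=1,PS=0
  L2 @0x4B[12] → 0x7002  P=0,RW=1,US=0,PS=0
  ✗ PAGE_NOT_PRESENT  [3 reads]

Entries read for #1: 4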